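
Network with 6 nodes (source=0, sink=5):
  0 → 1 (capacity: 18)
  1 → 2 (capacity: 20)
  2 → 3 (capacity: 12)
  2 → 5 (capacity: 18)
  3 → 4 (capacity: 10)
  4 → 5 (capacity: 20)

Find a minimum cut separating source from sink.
Min cut value = 18, edges: (0,1)

Min cut value: 18
Partition: S = [0], T = [1, 2, 3, 4, 5]
Cut edges: (0,1)

By max-flow min-cut theorem, max flow = min cut = 18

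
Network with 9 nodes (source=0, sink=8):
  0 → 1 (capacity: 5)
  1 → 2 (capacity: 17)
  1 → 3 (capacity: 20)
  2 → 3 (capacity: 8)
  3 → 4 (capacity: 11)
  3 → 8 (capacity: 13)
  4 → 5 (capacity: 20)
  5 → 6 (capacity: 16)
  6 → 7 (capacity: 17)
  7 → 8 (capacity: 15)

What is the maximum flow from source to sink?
Maximum flow = 5

Max flow: 5

Flow assignment:
  0 → 1: 5/5
  1 → 3: 5/20
  3 → 8: 5/13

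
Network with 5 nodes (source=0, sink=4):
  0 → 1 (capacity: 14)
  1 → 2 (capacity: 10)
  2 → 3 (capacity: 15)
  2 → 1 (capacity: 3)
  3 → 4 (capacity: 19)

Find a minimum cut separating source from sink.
Min cut value = 10, edges: (1,2)

Min cut value: 10
Partition: S = [0, 1], T = [2, 3, 4]
Cut edges: (1,2)

By max-flow min-cut theorem, max flow = min cut = 10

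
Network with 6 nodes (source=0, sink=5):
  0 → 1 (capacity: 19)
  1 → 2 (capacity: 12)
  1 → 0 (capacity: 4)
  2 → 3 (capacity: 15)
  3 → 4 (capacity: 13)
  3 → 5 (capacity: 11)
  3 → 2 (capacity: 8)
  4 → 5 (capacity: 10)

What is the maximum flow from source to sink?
Maximum flow = 12

Max flow: 12

Flow assignment:
  0 → 1: 12/19
  1 → 2: 12/12
  2 → 3: 12/15
  3 → 4: 1/13
  3 → 5: 11/11
  4 → 5: 1/10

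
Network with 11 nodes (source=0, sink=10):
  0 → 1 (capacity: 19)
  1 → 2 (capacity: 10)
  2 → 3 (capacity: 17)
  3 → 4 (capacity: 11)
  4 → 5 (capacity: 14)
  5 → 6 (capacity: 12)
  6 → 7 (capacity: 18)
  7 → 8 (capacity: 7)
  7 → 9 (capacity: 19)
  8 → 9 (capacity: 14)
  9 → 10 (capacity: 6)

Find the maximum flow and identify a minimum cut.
Max flow = 6, Min cut edges: (9,10)

Maximum flow: 6
Minimum cut: (9,10)
Partition: S = [0, 1, 2, 3, 4, 5, 6, 7, 8, 9], T = [10]

Max-flow min-cut theorem verified: both equal 6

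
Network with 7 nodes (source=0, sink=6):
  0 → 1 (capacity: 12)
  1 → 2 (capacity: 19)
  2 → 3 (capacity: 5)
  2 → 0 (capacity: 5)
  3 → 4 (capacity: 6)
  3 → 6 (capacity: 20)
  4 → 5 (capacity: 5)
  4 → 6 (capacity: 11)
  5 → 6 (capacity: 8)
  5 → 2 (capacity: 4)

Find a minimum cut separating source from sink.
Min cut value = 5, edges: (2,3)

Min cut value: 5
Partition: S = [0, 1, 2], T = [3, 4, 5, 6]
Cut edges: (2,3)

By max-flow min-cut theorem, max flow = min cut = 5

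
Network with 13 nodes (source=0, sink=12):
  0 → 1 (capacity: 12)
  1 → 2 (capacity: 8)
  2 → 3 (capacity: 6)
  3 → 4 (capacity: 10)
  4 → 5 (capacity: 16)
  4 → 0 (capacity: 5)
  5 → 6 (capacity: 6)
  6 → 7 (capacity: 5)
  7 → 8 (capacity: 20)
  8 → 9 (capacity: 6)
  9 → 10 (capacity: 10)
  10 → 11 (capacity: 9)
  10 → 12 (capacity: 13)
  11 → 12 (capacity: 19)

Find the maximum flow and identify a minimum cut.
Max flow = 5, Min cut edges: (6,7)

Maximum flow: 5
Minimum cut: (6,7)
Partition: S = [0, 1, 2, 3, 4, 5, 6], T = [7, 8, 9, 10, 11, 12]

Max-flow min-cut theorem verified: both equal 5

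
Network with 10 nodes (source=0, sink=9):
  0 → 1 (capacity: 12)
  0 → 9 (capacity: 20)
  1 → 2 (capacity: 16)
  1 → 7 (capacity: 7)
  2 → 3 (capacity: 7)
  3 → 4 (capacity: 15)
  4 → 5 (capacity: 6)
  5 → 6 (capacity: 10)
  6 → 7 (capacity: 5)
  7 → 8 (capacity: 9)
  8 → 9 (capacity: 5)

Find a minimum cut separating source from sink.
Min cut value = 25, edges: (0,9), (8,9)

Min cut value: 25
Partition: S = [0, 1, 2, 3, 4, 5, 6, 7, 8], T = [9]
Cut edges: (0,9), (8,9)

By max-flow min-cut theorem, max flow = min cut = 25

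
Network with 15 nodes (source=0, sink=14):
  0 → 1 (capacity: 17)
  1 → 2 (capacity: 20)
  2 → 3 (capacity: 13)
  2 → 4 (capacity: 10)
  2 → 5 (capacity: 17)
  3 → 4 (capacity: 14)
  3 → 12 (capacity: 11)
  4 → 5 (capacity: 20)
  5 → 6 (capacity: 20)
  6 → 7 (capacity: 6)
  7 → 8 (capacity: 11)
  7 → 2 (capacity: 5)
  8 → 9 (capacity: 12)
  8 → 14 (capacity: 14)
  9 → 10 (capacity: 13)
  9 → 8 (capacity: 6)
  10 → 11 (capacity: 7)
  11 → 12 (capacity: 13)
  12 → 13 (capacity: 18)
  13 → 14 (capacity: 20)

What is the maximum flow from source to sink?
Maximum flow = 17

Max flow: 17

Flow assignment:
  0 → 1: 17/17
  1 → 2: 17/20
  2 → 3: 11/13
  2 → 5: 6/17
  3 → 12: 11/11
  5 → 6: 6/20
  6 → 7: 6/6
  7 → 8: 6/11
  8 → 14: 6/14
  12 → 13: 11/18
  13 → 14: 11/20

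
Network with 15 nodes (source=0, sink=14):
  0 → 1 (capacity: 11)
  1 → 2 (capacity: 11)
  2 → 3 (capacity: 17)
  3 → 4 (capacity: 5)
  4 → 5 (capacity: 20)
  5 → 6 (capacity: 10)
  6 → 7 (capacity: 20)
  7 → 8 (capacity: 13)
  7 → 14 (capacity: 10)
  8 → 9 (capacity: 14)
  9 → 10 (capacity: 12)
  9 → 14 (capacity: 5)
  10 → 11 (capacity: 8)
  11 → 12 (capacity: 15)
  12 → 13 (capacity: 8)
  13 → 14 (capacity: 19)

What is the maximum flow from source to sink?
Maximum flow = 5

Max flow: 5

Flow assignment:
  0 → 1: 5/11
  1 → 2: 5/11
  2 → 3: 5/17
  3 → 4: 5/5
  4 → 5: 5/20
  5 → 6: 5/10
  6 → 7: 5/20
  7 → 14: 5/10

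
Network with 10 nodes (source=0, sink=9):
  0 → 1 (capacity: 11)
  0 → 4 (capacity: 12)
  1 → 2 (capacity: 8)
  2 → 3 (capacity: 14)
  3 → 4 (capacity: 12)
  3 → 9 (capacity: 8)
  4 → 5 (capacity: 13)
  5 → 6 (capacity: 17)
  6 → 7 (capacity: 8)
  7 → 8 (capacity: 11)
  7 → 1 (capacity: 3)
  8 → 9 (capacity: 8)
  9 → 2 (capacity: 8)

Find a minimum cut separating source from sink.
Min cut value = 16, edges: (3,9), (8,9)

Min cut value: 16
Partition: S = [0, 1, 2, 3, 4, 5, 6, 7, 8], T = [9]
Cut edges: (3,9), (8,9)

By max-flow min-cut theorem, max flow = min cut = 16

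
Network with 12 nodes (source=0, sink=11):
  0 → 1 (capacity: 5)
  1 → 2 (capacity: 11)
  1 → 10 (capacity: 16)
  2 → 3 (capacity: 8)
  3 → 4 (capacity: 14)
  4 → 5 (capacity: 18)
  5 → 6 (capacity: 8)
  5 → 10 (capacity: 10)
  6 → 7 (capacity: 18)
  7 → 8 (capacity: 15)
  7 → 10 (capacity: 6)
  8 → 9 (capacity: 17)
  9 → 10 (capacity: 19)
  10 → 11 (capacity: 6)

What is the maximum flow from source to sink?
Maximum flow = 5

Max flow: 5

Flow assignment:
  0 → 1: 5/5
  1 → 10: 5/16
  10 → 11: 5/6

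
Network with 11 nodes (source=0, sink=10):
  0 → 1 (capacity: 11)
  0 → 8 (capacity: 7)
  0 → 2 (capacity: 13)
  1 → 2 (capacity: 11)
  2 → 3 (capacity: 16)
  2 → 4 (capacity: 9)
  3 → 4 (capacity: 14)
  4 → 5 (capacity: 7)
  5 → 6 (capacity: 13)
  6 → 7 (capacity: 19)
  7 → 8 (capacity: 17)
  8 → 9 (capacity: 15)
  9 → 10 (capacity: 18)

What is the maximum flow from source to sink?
Maximum flow = 14

Max flow: 14

Flow assignment:
  0 → 1: 7/11
  0 → 8: 7/7
  1 → 2: 7/11
  2 → 3: 7/16
  3 → 4: 7/14
  4 → 5: 7/7
  5 → 6: 7/13
  6 → 7: 7/19
  7 → 8: 7/17
  8 → 9: 14/15
  9 → 10: 14/18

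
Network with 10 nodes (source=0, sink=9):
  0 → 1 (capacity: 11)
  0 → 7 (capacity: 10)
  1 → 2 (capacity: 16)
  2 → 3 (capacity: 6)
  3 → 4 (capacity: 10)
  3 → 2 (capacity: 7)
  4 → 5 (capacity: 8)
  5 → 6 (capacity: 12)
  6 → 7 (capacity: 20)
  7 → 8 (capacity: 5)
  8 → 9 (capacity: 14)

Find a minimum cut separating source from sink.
Min cut value = 5, edges: (7,8)

Min cut value: 5
Partition: S = [0, 1, 2, 3, 4, 5, 6, 7], T = [8, 9]
Cut edges: (7,8)

By max-flow min-cut theorem, max flow = min cut = 5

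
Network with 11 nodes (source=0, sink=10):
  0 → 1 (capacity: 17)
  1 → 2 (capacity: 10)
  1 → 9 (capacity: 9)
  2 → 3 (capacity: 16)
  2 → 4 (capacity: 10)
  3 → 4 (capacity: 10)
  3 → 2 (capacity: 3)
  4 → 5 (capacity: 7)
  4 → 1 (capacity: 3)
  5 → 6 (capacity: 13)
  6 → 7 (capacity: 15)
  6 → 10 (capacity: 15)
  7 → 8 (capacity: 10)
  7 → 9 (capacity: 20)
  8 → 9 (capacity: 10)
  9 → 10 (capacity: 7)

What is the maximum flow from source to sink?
Maximum flow = 14

Max flow: 14

Flow assignment:
  0 → 1: 14/17
  1 → 2: 7/10
  1 → 9: 7/9
  2 → 4: 7/10
  4 → 5: 7/7
  5 → 6: 7/13
  6 → 10: 7/15
  9 → 10: 7/7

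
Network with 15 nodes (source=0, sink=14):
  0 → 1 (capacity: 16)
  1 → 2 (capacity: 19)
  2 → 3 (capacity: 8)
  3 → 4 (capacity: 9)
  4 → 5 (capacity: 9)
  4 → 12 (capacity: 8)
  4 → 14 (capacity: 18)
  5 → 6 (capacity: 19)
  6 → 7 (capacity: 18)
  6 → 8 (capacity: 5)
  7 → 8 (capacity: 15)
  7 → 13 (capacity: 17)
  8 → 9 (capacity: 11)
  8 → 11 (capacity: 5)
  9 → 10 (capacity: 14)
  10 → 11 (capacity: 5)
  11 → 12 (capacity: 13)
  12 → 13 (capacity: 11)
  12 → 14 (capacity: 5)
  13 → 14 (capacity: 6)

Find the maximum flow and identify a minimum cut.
Max flow = 8, Min cut edges: (2,3)

Maximum flow: 8
Minimum cut: (2,3)
Partition: S = [0, 1, 2], T = [3, 4, 5, 6, 7, 8, 9, 10, 11, 12, 13, 14]

Max-flow min-cut theorem verified: both equal 8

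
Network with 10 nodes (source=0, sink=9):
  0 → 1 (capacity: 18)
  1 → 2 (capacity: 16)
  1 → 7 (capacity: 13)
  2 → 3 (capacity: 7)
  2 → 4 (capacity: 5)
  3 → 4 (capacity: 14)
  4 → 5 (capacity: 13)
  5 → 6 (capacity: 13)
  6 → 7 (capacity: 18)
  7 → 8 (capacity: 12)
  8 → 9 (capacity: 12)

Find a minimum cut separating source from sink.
Min cut value = 12, edges: (8,9)

Min cut value: 12
Partition: S = [0, 1, 2, 3, 4, 5, 6, 7, 8], T = [9]
Cut edges: (8,9)

By max-flow min-cut theorem, max flow = min cut = 12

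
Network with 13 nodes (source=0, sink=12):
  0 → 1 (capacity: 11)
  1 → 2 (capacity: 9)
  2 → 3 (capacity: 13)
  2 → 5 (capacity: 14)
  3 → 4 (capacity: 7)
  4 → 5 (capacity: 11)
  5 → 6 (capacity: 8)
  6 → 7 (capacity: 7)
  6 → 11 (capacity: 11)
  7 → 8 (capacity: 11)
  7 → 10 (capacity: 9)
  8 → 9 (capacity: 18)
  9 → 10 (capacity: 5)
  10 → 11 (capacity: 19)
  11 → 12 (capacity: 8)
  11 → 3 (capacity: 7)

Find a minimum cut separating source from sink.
Min cut value = 8, edges: (11,12)

Min cut value: 8
Partition: S = [0, 1, 2, 3, 4, 5, 6, 7, 8, 9, 10, 11], T = [12]
Cut edges: (11,12)

By max-flow min-cut theorem, max flow = min cut = 8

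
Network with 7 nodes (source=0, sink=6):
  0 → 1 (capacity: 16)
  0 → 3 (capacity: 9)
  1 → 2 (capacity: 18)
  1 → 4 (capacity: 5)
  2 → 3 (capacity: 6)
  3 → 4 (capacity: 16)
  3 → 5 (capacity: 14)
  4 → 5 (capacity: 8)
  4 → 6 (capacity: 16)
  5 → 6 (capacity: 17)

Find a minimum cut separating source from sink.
Min cut value = 20, edges: (0,3), (1,4), (2,3)

Min cut value: 20
Partition: S = [0, 1, 2], T = [3, 4, 5, 6]
Cut edges: (0,3), (1,4), (2,3)

By max-flow min-cut theorem, max flow = min cut = 20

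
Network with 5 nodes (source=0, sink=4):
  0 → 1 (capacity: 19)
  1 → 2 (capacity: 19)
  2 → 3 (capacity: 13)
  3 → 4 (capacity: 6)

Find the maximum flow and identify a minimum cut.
Max flow = 6, Min cut edges: (3,4)

Maximum flow: 6
Minimum cut: (3,4)
Partition: S = [0, 1, 2, 3], T = [4]

Max-flow min-cut theorem verified: both equal 6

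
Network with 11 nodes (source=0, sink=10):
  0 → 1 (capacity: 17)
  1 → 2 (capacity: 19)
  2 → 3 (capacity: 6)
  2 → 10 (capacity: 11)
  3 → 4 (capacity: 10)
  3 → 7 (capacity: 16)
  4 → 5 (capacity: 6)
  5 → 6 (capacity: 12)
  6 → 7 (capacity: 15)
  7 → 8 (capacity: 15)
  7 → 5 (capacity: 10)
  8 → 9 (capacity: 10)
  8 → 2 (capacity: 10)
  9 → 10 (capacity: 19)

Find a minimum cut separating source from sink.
Min cut value = 17, edges: (2,3), (2,10)

Min cut value: 17
Partition: S = [0, 1, 2], T = [3, 4, 5, 6, 7, 8, 9, 10]
Cut edges: (2,3), (2,10)

By max-flow min-cut theorem, max flow = min cut = 17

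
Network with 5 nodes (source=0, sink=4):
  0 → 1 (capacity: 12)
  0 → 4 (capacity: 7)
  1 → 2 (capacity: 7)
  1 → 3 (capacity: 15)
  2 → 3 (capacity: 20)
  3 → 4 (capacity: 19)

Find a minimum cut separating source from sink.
Min cut value = 19, edges: (0,1), (0,4)

Min cut value: 19
Partition: S = [0], T = [1, 2, 3, 4]
Cut edges: (0,1), (0,4)

By max-flow min-cut theorem, max flow = min cut = 19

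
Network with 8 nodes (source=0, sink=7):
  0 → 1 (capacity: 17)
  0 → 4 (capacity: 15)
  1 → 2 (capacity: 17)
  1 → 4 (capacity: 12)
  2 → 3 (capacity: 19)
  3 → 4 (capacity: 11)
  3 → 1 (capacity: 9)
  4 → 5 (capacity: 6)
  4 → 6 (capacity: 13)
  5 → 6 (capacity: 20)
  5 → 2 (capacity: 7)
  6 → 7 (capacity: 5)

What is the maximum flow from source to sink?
Maximum flow = 5

Max flow: 5

Flow assignment:
  0 → 1: 4/17
  0 → 4: 1/15
  1 → 4: 4/12
  4 → 6: 5/13
  6 → 7: 5/5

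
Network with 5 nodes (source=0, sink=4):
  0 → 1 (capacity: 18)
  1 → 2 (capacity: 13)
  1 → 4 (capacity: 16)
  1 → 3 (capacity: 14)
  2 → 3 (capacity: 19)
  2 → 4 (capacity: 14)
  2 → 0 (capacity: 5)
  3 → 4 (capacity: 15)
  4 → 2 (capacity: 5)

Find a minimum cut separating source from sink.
Min cut value = 18, edges: (0,1)

Min cut value: 18
Partition: S = [0], T = [1, 2, 3, 4]
Cut edges: (0,1)

By max-flow min-cut theorem, max flow = min cut = 18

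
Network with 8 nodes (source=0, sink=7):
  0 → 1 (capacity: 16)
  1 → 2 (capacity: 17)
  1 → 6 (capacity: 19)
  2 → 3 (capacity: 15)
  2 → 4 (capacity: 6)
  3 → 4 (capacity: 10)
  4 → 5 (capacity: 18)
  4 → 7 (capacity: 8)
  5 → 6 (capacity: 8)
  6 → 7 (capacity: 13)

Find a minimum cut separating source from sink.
Min cut value = 16, edges: (0,1)

Min cut value: 16
Partition: S = [0], T = [1, 2, 3, 4, 5, 6, 7]
Cut edges: (0,1)

By max-flow min-cut theorem, max flow = min cut = 16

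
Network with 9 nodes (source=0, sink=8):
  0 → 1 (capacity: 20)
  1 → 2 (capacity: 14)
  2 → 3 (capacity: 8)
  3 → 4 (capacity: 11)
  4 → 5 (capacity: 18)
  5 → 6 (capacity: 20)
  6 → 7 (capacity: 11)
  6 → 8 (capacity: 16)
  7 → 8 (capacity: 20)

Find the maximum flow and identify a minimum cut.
Max flow = 8, Min cut edges: (2,3)

Maximum flow: 8
Minimum cut: (2,3)
Partition: S = [0, 1, 2], T = [3, 4, 5, 6, 7, 8]

Max-flow min-cut theorem verified: both equal 8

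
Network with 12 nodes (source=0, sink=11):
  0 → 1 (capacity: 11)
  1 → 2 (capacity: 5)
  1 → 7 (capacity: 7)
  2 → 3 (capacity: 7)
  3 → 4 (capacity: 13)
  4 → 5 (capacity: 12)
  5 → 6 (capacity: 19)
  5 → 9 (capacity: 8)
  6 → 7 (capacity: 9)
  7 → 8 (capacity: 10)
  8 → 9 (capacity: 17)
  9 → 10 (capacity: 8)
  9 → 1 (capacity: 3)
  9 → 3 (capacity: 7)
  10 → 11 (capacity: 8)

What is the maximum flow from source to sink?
Maximum flow = 8

Max flow: 8

Flow assignment:
  0 → 1: 8/11
  1 → 2: 4/5
  1 → 7: 7/7
  2 → 3: 4/7
  3 → 4: 4/13
  4 → 5: 4/12
  5 → 9: 4/8
  7 → 8: 7/10
  8 → 9: 7/17
  9 → 10: 8/8
  9 → 1: 3/3
  10 → 11: 8/8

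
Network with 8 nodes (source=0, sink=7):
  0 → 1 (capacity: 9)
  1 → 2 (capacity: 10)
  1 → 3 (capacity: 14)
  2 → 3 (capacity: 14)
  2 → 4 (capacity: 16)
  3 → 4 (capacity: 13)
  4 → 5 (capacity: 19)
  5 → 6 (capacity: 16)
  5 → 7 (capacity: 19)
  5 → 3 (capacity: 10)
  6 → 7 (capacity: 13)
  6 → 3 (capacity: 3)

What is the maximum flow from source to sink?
Maximum flow = 9

Max flow: 9

Flow assignment:
  0 → 1: 9/9
  1 → 2: 9/10
  2 → 4: 9/16
  4 → 5: 9/19
  5 → 7: 9/19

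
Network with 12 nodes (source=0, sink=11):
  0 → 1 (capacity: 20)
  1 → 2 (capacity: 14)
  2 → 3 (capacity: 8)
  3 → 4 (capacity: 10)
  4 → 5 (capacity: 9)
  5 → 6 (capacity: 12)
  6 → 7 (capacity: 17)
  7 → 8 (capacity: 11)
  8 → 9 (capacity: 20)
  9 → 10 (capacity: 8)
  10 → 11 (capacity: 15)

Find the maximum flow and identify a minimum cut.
Max flow = 8, Min cut edges: (9,10)

Maximum flow: 8
Minimum cut: (9,10)
Partition: S = [0, 1, 2, 3, 4, 5, 6, 7, 8, 9], T = [10, 11]

Max-flow min-cut theorem verified: both equal 8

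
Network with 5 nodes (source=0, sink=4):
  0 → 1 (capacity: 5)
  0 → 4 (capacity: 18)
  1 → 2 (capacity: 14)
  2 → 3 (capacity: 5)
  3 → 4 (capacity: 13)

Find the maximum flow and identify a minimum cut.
Max flow = 23, Min cut edges: (0,4), (2,3)

Maximum flow: 23
Minimum cut: (0,4), (2,3)
Partition: S = [0, 1, 2], T = [3, 4]

Max-flow min-cut theorem verified: both equal 23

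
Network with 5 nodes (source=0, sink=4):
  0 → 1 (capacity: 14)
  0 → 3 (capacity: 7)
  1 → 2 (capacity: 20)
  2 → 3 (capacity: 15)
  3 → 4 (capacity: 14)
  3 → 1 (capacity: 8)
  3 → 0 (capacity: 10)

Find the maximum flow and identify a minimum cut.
Max flow = 14, Min cut edges: (3,4)

Maximum flow: 14
Minimum cut: (3,4)
Partition: S = [0, 1, 2, 3], T = [4]

Max-flow min-cut theorem verified: both equal 14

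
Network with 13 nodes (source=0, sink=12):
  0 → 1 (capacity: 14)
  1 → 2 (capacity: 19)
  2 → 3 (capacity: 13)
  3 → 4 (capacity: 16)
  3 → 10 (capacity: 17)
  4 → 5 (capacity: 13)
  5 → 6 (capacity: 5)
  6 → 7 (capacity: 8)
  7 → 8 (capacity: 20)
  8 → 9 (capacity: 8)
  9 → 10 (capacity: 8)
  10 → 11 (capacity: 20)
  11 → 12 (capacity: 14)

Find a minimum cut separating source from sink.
Min cut value = 13, edges: (2,3)

Min cut value: 13
Partition: S = [0, 1, 2], T = [3, 4, 5, 6, 7, 8, 9, 10, 11, 12]
Cut edges: (2,3)

By max-flow min-cut theorem, max flow = min cut = 13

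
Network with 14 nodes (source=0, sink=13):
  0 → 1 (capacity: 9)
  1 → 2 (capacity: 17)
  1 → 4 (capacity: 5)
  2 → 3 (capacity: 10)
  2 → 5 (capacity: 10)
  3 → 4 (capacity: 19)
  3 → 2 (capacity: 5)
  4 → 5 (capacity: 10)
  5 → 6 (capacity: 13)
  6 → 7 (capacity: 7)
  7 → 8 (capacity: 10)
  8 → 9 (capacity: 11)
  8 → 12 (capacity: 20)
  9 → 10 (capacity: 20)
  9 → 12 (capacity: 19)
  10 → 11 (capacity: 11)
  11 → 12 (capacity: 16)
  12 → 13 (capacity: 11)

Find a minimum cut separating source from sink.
Min cut value = 7, edges: (6,7)

Min cut value: 7
Partition: S = [0, 1, 2, 3, 4, 5, 6], T = [7, 8, 9, 10, 11, 12, 13]
Cut edges: (6,7)

By max-flow min-cut theorem, max flow = min cut = 7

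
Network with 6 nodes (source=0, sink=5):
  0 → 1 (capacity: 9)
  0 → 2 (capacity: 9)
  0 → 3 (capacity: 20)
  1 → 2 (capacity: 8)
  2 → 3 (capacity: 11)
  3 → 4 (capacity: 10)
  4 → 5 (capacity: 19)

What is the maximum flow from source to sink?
Maximum flow = 10

Max flow: 10

Flow assignment:
  0 → 1: 8/9
  0 → 2: 2/9
  1 → 2: 8/8
  2 → 3: 10/11
  3 → 4: 10/10
  4 → 5: 10/19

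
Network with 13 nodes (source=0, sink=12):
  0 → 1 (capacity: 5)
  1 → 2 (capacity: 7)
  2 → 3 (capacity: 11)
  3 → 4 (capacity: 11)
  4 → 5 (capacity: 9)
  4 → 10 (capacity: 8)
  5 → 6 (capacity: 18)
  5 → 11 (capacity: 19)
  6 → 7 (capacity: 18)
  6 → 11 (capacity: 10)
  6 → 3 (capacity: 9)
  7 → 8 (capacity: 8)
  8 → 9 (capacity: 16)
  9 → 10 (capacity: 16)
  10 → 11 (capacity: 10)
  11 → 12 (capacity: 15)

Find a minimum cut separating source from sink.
Min cut value = 5, edges: (0,1)

Min cut value: 5
Partition: S = [0], T = [1, 2, 3, 4, 5, 6, 7, 8, 9, 10, 11, 12]
Cut edges: (0,1)

By max-flow min-cut theorem, max flow = min cut = 5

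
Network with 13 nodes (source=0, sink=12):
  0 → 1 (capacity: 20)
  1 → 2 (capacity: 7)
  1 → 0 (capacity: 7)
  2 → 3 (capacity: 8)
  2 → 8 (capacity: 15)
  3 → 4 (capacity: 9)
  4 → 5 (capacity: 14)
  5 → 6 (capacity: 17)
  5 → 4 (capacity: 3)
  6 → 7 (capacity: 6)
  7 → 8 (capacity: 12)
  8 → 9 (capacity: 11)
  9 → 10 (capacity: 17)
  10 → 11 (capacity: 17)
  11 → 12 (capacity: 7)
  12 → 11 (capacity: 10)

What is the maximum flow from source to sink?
Maximum flow = 7

Max flow: 7

Flow assignment:
  0 → 1: 7/20
  1 → 2: 7/7
  2 → 8: 7/15
  8 → 9: 7/11
  9 → 10: 7/17
  10 → 11: 7/17
  11 → 12: 7/7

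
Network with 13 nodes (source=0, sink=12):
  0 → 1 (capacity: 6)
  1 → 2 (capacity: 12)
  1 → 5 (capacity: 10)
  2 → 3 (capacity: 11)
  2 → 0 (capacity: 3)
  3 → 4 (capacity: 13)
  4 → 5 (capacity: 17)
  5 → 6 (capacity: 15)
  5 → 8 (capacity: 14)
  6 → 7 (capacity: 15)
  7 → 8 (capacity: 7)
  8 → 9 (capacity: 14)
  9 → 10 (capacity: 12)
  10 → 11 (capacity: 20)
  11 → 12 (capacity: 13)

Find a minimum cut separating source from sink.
Min cut value = 6, edges: (0,1)

Min cut value: 6
Partition: S = [0], T = [1, 2, 3, 4, 5, 6, 7, 8, 9, 10, 11, 12]
Cut edges: (0,1)

By max-flow min-cut theorem, max flow = min cut = 6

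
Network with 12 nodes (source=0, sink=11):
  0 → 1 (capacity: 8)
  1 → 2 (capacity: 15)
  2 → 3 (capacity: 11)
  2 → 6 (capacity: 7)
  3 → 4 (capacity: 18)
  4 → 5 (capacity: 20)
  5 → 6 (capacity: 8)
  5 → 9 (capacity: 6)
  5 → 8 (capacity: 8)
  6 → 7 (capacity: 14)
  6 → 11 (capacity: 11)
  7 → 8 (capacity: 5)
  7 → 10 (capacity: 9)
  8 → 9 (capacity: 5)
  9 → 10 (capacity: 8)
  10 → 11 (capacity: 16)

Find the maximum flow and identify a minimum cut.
Max flow = 8, Min cut edges: (0,1)

Maximum flow: 8
Minimum cut: (0,1)
Partition: S = [0], T = [1, 2, 3, 4, 5, 6, 7, 8, 9, 10, 11]

Max-flow min-cut theorem verified: both equal 8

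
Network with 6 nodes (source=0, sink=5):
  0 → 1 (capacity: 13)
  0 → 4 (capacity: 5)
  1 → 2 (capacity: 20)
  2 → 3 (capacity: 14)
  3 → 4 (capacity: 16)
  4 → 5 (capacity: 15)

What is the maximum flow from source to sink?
Maximum flow = 15

Max flow: 15

Flow assignment:
  0 → 1: 13/13
  0 → 4: 2/5
  1 → 2: 13/20
  2 → 3: 13/14
  3 → 4: 13/16
  4 → 5: 15/15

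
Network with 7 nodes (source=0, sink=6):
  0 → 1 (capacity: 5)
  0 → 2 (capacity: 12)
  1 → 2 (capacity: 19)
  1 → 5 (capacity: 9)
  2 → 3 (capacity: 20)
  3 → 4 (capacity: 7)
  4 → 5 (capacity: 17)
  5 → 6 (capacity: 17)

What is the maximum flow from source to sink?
Maximum flow = 12

Max flow: 12

Flow assignment:
  0 → 1: 5/5
  0 → 2: 7/12
  1 → 5: 5/9
  2 → 3: 7/20
  3 → 4: 7/7
  4 → 5: 7/17
  5 → 6: 12/17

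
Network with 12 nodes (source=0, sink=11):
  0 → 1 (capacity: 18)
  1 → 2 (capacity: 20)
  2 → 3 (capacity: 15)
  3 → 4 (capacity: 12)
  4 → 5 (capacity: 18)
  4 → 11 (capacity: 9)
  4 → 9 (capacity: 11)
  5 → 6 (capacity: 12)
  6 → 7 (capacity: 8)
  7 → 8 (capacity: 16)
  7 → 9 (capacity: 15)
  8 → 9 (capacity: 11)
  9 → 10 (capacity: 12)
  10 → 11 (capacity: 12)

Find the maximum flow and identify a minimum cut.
Max flow = 12, Min cut edges: (3,4)

Maximum flow: 12
Minimum cut: (3,4)
Partition: S = [0, 1, 2, 3], T = [4, 5, 6, 7, 8, 9, 10, 11]

Max-flow min-cut theorem verified: both equal 12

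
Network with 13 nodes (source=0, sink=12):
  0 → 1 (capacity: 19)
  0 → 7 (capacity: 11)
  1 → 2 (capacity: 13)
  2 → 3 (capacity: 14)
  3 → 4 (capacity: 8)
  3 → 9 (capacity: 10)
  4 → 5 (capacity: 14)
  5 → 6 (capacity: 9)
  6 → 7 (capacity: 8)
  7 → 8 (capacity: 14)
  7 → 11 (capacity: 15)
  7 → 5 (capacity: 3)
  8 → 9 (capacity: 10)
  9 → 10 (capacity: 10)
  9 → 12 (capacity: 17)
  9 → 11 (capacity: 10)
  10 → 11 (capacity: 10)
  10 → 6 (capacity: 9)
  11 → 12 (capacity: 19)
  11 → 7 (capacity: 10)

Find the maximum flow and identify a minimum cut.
Max flow = 24, Min cut edges: (0,7), (1,2)

Maximum flow: 24
Minimum cut: (0,7), (1,2)
Partition: S = [0, 1], T = [2, 3, 4, 5, 6, 7, 8, 9, 10, 11, 12]

Max-flow min-cut theorem verified: both equal 24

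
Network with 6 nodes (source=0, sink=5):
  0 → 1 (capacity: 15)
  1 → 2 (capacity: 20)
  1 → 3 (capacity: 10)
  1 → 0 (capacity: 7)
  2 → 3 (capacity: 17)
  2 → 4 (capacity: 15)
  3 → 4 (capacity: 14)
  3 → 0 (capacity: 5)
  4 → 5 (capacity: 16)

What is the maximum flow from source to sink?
Maximum flow = 15

Max flow: 15

Flow assignment:
  0 → 1: 15/15
  1 → 2: 15/20
  2 → 4: 15/15
  4 → 5: 15/16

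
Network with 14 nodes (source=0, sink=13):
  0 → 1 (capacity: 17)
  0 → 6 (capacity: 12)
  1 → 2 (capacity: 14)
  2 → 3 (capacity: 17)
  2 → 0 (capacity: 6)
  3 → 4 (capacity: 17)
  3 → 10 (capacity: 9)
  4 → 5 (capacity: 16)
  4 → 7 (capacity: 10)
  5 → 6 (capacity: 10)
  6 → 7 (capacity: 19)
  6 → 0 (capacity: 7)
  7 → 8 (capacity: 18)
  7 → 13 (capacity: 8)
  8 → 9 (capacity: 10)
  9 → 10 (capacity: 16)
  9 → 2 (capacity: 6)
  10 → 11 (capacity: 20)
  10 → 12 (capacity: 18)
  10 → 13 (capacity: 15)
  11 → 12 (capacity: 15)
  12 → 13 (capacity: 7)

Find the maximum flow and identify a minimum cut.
Max flow = 26, Min cut edges: (0,6), (1,2)

Maximum flow: 26
Minimum cut: (0,6), (1,2)
Partition: S = [0, 1], T = [2, 3, 4, 5, 6, 7, 8, 9, 10, 11, 12, 13]

Max-flow min-cut theorem verified: both equal 26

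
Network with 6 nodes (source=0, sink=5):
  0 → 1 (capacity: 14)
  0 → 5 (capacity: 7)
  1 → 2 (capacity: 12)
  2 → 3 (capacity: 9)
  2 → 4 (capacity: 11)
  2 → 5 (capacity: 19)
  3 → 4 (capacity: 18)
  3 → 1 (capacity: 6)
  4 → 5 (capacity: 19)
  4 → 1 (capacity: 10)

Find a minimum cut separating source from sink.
Min cut value = 19, edges: (0,5), (1,2)

Min cut value: 19
Partition: S = [0, 1], T = [2, 3, 4, 5]
Cut edges: (0,5), (1,2)

By max-flow min-cut theorem, max flow = min cut = 19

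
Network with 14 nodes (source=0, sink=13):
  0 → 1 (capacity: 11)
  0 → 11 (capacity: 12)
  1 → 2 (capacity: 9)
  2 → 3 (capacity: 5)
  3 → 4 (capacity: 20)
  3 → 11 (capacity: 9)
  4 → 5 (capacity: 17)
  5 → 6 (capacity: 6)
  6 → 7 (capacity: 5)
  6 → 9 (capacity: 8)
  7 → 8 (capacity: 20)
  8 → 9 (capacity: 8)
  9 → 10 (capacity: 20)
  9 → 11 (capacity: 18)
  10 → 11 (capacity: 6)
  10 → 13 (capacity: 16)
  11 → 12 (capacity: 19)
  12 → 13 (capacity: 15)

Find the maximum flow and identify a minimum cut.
Max flow = 17, Min cut edges: (0,11), (2,3)

Maximum flow: 17
Minimum cut: (0,11), (2,3)
Partition: S = [0, 1, 2], T = [3, 4, 5, 6, 7, 8, 9, 10, 11, 12, 13]

Max-flow min-cut theorem verified: both equal 17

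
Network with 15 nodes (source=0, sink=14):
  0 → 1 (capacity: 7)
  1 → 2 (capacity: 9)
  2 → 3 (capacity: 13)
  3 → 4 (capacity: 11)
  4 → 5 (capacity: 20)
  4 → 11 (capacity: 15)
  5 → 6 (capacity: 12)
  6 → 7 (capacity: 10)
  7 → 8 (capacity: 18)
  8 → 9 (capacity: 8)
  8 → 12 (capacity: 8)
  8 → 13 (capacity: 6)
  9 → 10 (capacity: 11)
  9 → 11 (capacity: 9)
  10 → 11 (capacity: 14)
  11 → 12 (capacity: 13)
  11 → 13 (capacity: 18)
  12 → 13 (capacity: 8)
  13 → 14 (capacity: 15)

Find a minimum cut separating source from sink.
Min cut value = 7, edges: (0,1)

Min cut value: 7
Partition: S = [0], T = [1, 2, 3, 4, 5, 6, 7, 8, 9, 10, 11, 12, 13, 14]
Cut edges: (0,1)

By max-flow min-cut theorem, max flow = min cut = 7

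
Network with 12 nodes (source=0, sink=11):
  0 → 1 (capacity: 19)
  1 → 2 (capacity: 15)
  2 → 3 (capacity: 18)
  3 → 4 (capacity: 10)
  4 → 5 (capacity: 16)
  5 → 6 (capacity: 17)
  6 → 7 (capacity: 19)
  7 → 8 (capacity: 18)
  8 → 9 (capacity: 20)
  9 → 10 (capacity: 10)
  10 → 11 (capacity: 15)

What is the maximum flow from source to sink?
Maximum flow = 10

Max flow: 10

Flow assignment:
  0 → 1: 10/19
  1 → 2: 10/15
  2 → 3: 10/18
  3 → 4: 10/10
  4 → 5: 10/16
  5 → 6: 10/17
  6 → 7: 10/19
  7 → 8: 10/18
  8 → 9: 10/20
  9 → 10: 10/10
  10 → 11: 10/15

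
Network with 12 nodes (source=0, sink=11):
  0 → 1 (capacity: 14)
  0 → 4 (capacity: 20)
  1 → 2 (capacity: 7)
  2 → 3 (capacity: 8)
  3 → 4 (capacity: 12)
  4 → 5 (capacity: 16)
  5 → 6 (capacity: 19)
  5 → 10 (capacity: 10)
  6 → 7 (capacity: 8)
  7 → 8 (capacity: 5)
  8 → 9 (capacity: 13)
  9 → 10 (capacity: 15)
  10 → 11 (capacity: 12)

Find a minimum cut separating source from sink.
Min cut value = 12, edges: (10,11)

Min cut value: 12
Partition: S = [0, 1, 2, 3, 4, 5, 6, 7, 8, 9, 10], T = [11]
Cut edges: (10,11)

By max-flow min-cut theorem, max flow = min cut = 12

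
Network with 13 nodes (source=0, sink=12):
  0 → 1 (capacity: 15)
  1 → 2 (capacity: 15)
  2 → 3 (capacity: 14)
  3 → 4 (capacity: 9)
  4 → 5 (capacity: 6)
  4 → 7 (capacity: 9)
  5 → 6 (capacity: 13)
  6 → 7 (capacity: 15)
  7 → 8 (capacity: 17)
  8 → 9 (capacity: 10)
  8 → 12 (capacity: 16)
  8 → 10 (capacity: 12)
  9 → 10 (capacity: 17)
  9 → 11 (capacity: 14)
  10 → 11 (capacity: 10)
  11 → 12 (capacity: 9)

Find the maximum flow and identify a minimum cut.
Max flow = 9, Min cut edges: (3,4)

Maximum flow: 9
Minimum cut: (3,4)
Partition: S = [0, 1, 2, 3], T = [4, 5, 6, 7, 8, 9, 10, 11, 12]

Max-flow min-cut theorem verified: both equal 9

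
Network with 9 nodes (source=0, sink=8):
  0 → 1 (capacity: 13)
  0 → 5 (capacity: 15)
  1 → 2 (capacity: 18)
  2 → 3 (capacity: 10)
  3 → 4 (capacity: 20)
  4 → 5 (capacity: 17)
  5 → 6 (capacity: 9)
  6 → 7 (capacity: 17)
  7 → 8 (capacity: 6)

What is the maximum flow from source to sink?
Maximum flow = 6

Max flow: 6

Flow assignment:
  0 → 1: 6/13
  1 → 2: 6/18
  2 → 3: 6/10
  3 → 4: 6/20
  4 → 5: 6/17
  5 → 6: 6/9
  6 → 7: 6/17
  7 → 8: 6/6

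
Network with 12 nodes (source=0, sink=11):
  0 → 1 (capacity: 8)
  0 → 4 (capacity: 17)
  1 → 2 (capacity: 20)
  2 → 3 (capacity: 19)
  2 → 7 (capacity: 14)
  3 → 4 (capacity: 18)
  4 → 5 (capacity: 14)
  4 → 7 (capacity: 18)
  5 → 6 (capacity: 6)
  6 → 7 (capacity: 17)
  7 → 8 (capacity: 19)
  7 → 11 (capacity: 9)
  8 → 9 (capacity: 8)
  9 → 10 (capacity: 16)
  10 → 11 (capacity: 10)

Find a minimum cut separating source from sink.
Min cut value = 17, edges: (7,11), (8,9)

Min cut value: 17
Partition: S = [0, 1, 2, 3, 4, 5, 6, 7, 8], T = [9, 10, 11]
Cut edges: (7,11), (8,9)

By max-flow min-cut theorem, max flow = min cut = 17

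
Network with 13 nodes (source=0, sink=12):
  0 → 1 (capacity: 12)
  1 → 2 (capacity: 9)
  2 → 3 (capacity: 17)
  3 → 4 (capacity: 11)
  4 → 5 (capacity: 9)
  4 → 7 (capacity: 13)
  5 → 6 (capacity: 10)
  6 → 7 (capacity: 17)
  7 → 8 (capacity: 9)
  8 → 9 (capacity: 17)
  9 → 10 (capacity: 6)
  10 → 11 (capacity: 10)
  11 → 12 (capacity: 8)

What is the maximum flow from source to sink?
Maximum flow = 6

Max flow: 6

Flow assignment:
  0 → 1: 6/12
  1 → 2: 6/9
  2 → 3: 6/17
  3 → 4: 6/11
  4 → 7: 6/13
  7 → 8: 6/9
  8 → 9: 6/17
  9 → 10: 6/6
  10 → 11: 6/10
  11 → 12: 6/8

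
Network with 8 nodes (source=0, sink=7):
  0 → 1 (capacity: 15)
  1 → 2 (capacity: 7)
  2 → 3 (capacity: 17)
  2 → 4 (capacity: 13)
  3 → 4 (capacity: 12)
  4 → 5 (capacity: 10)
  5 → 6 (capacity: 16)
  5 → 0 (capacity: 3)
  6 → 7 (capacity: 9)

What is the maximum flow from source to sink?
Maximum flow = 7

Max flow: 7

Flow assignment:
  0 → 1: 7/15
  1 → 2: 7/7
  2 → 4: 7/13
  4 → 5: 7/10
  5 → 6: 7/16
  6 → 7: 7/9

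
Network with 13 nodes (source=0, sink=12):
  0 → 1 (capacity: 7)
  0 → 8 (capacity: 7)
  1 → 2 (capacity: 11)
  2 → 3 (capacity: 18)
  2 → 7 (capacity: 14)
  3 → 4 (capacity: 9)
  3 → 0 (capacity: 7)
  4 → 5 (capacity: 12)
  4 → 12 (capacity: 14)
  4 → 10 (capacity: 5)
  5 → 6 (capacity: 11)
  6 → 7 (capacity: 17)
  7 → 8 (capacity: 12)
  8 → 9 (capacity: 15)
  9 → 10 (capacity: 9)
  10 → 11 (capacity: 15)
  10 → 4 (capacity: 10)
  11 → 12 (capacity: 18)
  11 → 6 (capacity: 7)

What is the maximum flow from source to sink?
Maximum flow = 14

Max flow: 14

Flow assignment:
  0 → 1: 7/7
  0 → 8: 7/7
  1 → 2: 7/11
  2 → 3: 7/18
  3 → 4: 7/9
  4 → 12: 14/14
  8 → 9: 7/15
  9 → 10: 7/9
  10 → 4: 7/10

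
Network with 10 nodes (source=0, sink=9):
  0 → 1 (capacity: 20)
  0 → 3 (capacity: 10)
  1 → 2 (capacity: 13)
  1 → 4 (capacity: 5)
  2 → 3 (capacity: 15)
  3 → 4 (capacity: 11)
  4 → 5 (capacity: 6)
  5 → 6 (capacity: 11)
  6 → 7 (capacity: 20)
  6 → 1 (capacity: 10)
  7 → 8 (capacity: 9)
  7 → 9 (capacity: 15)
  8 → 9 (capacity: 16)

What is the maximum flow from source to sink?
Maximum flow = 6

Max flow: 6

Flow assignment:
  0 → 1: 6/20
  1 → 2: 6/13
  2 → 3: 6/15
  3 → 4: 6/11
  4 → 5: 6/6
  5 → 6: 6/11
  6 → 7: 6/20
  7 → 9: 6/15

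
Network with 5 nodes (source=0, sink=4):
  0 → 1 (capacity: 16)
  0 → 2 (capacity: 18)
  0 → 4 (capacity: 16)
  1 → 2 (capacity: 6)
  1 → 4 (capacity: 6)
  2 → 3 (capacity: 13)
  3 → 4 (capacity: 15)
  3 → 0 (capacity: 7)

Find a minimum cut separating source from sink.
Min cut value = 35, edges: (0,4), (1,4), (2,3)

Min cut value: 35
Partition: S = [0, 1, 2], T = [3, 4]
Cut edges: (0,4), (1,4), (2,3)

By max-flow min-cut theorem, max flow = min cut = 35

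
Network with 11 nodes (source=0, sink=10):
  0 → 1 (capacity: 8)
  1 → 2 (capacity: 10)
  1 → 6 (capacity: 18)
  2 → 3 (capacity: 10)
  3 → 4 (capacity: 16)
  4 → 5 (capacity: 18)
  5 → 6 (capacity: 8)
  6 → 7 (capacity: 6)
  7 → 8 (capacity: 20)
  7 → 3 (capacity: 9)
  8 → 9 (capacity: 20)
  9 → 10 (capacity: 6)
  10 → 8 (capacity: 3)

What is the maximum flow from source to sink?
Maximum flow = 6

Max flow: 6

Flow assignment:
  0 → 1: 6/8
  1 → 6: 6/18
  6 → 7: 6/6
  7 → 8: 6/20
  8 → 9: 6/20
  9 → 10: 6/6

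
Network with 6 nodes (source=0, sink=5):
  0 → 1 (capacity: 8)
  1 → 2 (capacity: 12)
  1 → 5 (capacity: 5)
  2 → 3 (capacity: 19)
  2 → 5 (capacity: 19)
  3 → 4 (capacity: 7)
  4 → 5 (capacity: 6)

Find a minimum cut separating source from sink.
Min cut value = 8, edges: (0,1)

Min cut value: 8
Partition: S = [0], T = [1, 2, 3, 4, 5]
Cut edges: (0,1)

By max-flow min-cut theorem, max flow = min cut = 8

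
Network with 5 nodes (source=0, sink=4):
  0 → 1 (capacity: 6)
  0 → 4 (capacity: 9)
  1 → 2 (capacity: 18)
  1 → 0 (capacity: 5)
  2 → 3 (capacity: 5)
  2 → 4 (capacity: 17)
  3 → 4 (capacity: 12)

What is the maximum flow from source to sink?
Maximum flow = 15

Max flow: 15

Flow assignment:
  0 → 1: 6/6
  0 → 4: 9/9
  1 → 2: 6/18
  2 → 4: 6/17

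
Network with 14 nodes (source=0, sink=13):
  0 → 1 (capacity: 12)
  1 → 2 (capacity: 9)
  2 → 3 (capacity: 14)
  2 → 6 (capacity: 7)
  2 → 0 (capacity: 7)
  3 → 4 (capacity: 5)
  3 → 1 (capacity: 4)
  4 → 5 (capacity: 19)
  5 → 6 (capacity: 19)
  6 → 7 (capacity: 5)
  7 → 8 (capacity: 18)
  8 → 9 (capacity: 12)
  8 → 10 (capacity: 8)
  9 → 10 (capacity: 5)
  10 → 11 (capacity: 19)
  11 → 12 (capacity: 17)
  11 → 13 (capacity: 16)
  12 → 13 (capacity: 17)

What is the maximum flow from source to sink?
Maximum flow = 5

Max flow: 5

Flow assignment:
  0 → 1: 9/12
  1 → 2: 9/9
  2 → 3: 2/14
  2 → 6: 3/7
  2 → 0: 4/7
  3 → 4: 2/5
  4 → 5: 2/19
  5 → 6: 2/19
  6 → 7: 5/5
  7 → 8: 5/18
  8 → 10: 5/8
  10 → 11: 5/19
  11 → 13: 5/16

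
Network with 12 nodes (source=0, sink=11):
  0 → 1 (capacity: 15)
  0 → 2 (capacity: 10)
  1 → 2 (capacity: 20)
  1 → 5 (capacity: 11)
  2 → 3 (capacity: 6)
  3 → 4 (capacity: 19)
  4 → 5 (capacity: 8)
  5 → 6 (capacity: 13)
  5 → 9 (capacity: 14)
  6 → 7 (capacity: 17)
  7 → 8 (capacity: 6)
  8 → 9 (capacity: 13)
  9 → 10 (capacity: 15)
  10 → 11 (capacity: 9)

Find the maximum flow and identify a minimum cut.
Max flow = 9, Min cut edges: (10,11)

Maximum flow: 9
Minimum cut: (10,11)
Partition: S = [0, 1, 2, 3, 4, 5, 6, 7, 8, 9, 10], T = [11]

Max-flow min-cut theorem verified: both equal 9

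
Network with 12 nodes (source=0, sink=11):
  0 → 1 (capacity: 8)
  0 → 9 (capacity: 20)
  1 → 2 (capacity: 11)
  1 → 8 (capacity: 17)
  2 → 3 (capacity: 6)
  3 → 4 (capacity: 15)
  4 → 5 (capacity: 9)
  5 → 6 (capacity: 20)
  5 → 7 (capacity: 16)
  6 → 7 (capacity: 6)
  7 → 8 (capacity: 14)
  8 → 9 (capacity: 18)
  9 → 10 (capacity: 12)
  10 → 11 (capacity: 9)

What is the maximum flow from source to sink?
Maximum flow = 9

Max flow: 9

Flow assignment:
  0 → 1: 8/8
  0 → 9: 1/20
  1 → 8: 8/17
  8 → 9: 8/18
  9 → 10: 9/12
  10 → 11: 9/9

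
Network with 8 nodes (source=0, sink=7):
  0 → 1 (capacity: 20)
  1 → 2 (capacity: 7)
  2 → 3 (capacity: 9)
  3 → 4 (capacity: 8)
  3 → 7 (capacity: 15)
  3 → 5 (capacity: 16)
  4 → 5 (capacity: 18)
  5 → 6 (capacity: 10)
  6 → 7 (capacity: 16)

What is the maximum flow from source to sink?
Maximum flow = 7

Max flow: 7

Flow assignment:
  0 → 1: 7/20
  1 → 2: 7/7
  2 → 3: 7/9
  3 → 7: 7/15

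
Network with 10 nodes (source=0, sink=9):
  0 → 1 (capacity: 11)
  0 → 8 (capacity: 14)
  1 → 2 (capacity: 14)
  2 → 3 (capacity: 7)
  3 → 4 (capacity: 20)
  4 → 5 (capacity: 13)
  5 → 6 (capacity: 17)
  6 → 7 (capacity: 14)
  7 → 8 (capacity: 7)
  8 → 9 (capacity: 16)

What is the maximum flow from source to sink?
Maximum flow = 16

Max flow: 16

Flow assignment:
  0 → 1: 7/11
  0 → 8: 9/14
  1 → 2: 7/14
  2 → 3: 7/7
  3 → 4: 7/20
  4 → 5: 7/13
  5 → 6: 7/17
  6 → 7: 7/14
  7 → 8: 7/7
  8 → 9: 16/16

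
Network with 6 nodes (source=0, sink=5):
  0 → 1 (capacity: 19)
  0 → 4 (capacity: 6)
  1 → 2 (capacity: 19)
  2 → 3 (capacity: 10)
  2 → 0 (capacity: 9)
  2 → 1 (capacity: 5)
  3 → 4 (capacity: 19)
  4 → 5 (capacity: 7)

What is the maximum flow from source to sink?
Maximum flow = 7

Max flow: 7

Flow assignment:
  0 → 1: 16/19
  1 → 2: 16/19
  2 → 3: 7/10
  2 → 0: 9/9
  3 → 4: 7/19
  4 → 5: 7/7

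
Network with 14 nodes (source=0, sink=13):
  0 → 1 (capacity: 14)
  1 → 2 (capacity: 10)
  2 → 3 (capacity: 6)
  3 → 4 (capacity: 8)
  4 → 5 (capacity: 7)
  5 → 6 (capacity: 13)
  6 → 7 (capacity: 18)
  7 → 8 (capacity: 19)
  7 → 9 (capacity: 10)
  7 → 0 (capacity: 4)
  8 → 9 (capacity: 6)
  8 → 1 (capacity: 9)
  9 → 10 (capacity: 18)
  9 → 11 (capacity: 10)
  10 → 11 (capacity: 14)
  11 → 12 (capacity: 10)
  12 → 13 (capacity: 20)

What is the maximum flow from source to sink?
Maximum flow = 6

Max flow: 6

Flow assignment:
  0 → 1: 6/14
  1 → 2: 6/10
  2 → 3: 6/6
  3 → 4: 6/8
  4 → 5: 6/7
  5 → 6: 6/13
  6 → 7: 6/18
  7 → 9: 6/10
  9 → 11: 6/10
  11 → 12: 6/10
  12 → 13: 6/20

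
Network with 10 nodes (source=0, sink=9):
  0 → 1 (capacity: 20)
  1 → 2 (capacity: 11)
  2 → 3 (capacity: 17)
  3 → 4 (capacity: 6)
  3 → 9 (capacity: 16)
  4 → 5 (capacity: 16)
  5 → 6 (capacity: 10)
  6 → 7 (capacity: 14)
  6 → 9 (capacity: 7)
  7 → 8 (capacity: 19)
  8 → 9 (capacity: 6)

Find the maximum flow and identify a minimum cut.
Max flow = 11, Min cut edges: (1,2)

Maximum flow: 11
Minimum cut: (1,2)
Partition: S = [0, 1], T = [2, 3, 4, 5, 6, 7, 8, 9]

Max-flow min-cut theorem verified: both equal 11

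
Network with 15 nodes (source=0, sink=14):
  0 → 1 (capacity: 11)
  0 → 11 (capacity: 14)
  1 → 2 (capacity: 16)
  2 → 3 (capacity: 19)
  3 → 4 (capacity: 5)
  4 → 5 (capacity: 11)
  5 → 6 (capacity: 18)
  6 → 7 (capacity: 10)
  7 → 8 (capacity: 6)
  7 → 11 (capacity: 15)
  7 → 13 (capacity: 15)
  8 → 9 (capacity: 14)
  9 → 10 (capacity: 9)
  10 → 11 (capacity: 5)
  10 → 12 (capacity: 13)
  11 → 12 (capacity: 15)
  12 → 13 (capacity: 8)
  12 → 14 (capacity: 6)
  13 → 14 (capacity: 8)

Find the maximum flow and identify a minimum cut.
Max flow = 14, Min cut edges: (12,14), (13,14)

Maximum flow: 14
Minimum cut: (12,14), (13,14)
Partition: S = [0, 1, 2, 3, 4, 5, 6, 7, 8, 9, 10, 11, 12, 13], T = [14]

Max-flow min-cut theorem verified: both equal 14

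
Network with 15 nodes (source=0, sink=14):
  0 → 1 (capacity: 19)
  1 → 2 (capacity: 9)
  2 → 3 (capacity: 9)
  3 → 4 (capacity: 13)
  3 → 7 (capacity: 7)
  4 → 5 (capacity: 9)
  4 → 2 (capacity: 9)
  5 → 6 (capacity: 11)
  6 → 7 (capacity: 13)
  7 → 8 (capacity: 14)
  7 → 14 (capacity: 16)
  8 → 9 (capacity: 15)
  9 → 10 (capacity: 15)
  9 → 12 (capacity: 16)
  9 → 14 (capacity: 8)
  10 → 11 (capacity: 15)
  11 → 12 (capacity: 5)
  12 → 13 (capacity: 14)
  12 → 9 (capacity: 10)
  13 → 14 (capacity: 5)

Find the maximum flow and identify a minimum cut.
Max flow = 9, Min cut edges: (2,3)

Maximum flow: 9
Minimum cut: (2,3)
Partition: S = [0, 1, 2], T = [3, 4, 5, 6, 7, 8, 9, 10, 11, 12, 13, 14]

Max-flow min-cut theorem verified: both equal 9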